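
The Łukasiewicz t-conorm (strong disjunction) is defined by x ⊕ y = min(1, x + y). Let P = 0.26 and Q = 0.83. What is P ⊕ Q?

P ⊕ Q = min(1, 0.26 + 0.83) = min(1, 1.09) = 1.00
For comparison, the Gödel t-conorm max(x, y) would give 0.83.

1.00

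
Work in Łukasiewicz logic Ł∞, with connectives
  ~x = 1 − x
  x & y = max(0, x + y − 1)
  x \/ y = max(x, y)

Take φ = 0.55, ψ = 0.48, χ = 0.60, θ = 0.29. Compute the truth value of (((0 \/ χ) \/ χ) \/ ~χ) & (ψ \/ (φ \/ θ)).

0 \/ χ = max(0.00, 0.60) = 0.60
(0 \/ χ) \/ χ = max(0.60, 0.60) = 0.60
~χ = 1 − 0.60 = 0.40
((0 \/ χ) \/ χ) \/ ~χ = max(0.60, 0.40) = 0.60
φ \/ θ = max(0.55, 0.29) = 0.55
ψ \/ (φ \/ θ) = max(0.48, 0.55) = 0.55
(((0 \/ χ) \/ χ) \/ ~χ) & (ψ \/ (φ \/ θ)) = max(0, 0.60 + 0.55 − 1) = max(0, 0.15) = 0.15

0.15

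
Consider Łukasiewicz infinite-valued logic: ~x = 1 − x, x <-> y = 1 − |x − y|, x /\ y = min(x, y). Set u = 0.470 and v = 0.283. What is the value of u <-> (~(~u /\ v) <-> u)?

~u = 1 − 0.470 = 0.530
~u /\ v = min(0.530, 0.283) = 0.283
~(~u /\ v) = 1 − 0.283 = 0.717
~(~u /\ v) <-> u = 1 − |0.717 − 0.470| = 1 − 0.247 = 0.753
u <-> (~(~u /\ v) <-> u) = 1 − |0.470 − 0.753| = 1 − 0.283 = 0.717

0.717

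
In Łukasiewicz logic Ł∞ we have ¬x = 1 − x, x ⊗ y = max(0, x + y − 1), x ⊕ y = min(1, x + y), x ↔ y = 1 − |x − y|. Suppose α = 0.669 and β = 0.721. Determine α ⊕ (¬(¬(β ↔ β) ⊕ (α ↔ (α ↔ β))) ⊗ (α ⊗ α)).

β ↔ β = 1 − |0.721 − 0.721| = 1 − 0.000 = 1.000
¬(β ↔ β) = 1 − 1.000 = 0.000
α ↔ β = 1 − |0.669 − 0.721| = 1 − 0.052 = 0.948
α ↔ (α ↔ β) = 1 − |0.669 − 0.948| = 1 − 0.279 = 0.721
¬(β ↔ β) ⊕ (α ↔ (α ↔ β)) = min(1, 0.000 + 0.721) = min(1, 0.721) = 0.721
¬(¬(β ↔ β) ⊕ (α ↔ (α ↔ β))) = 1 − 0.721 = 0.279
α ⊗ α = max(0, 0.669 + 0.669 − 1) = max(0, 0.338) = 0.338
¬(¬(β ↔ β) ⊕ (α ↔ (α ↔ β))) ⊗ (α ⊗ α) = max(0, 0.279 + 0.338 − 1) = max(0, -0.383) = 0.000
α ⊕ (¬(¬(β ↔ β) ⊕ (α ↔ (α ↔ β))) ⊗ (α ⊗ α)) = min(1, 0.669 + 0.000) = min(1, 0.669) = 0.669

0.669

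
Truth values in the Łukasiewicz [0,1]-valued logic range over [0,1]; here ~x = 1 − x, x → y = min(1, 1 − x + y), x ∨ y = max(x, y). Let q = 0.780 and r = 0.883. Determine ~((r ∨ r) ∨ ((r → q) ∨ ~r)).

r ∨ r = max(0.883, 0.883) = 0.883
r → q = min(1, 1 − 0.883 + 0.780) = min(1, 0.897) = 0.897
~r = 1 − 0.883 = 0.117
(r → q) ∨ ~r = max(0.897, 0.117) = 0.897
(r ∨ r) ∨ ((r → q) ∨ ~r) = max(0.883, 0.897) = 0.897
~((r ∨ r) ∨ ((r → q) ∨ ~r)) = 1 − 0.897 = 0.103

0.103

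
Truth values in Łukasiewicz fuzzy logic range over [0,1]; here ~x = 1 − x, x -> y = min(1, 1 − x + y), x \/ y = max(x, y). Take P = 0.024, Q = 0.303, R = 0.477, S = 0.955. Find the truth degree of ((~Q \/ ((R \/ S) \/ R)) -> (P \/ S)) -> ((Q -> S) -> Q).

0.303

~Q = 1 − 0.303 = 0.697
R \/ S = max(0.477, 0.955) = 0.955
(R \/ S) \/ R = max(0.955, 0.477) = 0.955
~Q \/ ((R \/ S) \/ R) = max(0.697, 0.955) = 0.955
P \/ S = max(0.024, 0.955) = 0.955
(~Q \/ ((R \/ S) \/ R)) -> (P \/ S) = min(1, 1 − 0.955 + 0.955) = min(1, 1.000) = 1.000
Q -> S = min(1, 1 − 0.303 + 0.955) = min(1, 1.652) = 1.000
(Q -> S) -> Q = min(1, 1 − 1.000 + 0.303) = min(1, 0.303) = 0.303
((~Q \/ ((R \/ S) \/ R)) -> (P \/ S)) -> ((Q -> S) -> Q) = min(1, 1 − 1.000 + 0.303) = min(1, 0.303) = 0.303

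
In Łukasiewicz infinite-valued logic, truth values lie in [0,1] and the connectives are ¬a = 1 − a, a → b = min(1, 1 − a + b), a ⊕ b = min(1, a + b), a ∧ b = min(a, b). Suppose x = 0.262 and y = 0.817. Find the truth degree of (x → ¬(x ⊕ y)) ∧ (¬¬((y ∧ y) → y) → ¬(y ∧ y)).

x ⊕ y = min(1, 0.262 + 0.817) = min(1, 1.079) = 1.000
¬(x ⊕ y) = 1 − 1.000 = 0.000
x → ¬(x ⊕ y) = min(1, 1 − 0.262 + 0.000) = min(1, 0.738) = 0.738
y ∧ y = min(0.817, 0.817) = 0.817
(y ∧ y) → y = min(1, 1 − 0.817 + 0.817) = min(1, 1.000) = 1.000
¬((y ∧ y) → y) = 1 − 1.000 = 0.000
¬¬((y ∧ y) → y) = 1 − 0.000 = 1.000
¬(y ∧ y) = 1 − 0.817 = 0.183
¬¬((y ∧ y) → y) → ¬(y ∧ y) = min(1, 1 − 1.000 + 0.183) = min(1, 0.183) = 0.183
(x → ¬(x ⊕ y)) ∧ (¬¬((y ∧ y) → y) → ¬(y ∧ y)) = min(0.738, 0.183) = 0.183

0.183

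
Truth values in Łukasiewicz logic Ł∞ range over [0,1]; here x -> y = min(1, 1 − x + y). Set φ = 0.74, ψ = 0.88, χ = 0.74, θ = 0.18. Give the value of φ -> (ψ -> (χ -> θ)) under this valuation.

χ -> θ = min(1, 1 − 0.74 + 0.18) = min(1, 0.44) = 0.44
ψ -> (χ -> θ) = min(1, 1 − 0.88 + 0.44) = min(1, 0.56) = 0.56
φ -> (ψ -> (χ -> θ)) = min(1, 1 − 0.74 + 0.56) = min(1, 0.82) = 0.82

0.82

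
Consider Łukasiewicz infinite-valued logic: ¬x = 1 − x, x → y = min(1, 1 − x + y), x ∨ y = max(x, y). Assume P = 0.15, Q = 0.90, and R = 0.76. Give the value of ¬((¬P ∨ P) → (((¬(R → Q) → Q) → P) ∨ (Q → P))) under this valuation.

¬P = 1 − 0.15 = 0.85
¬P ∨ P = max(0.85, 0.15) = 0.85
R → Q = min(1, 1 − 0.76 + 0.90) = min(1, 1.14) = 1.00
¬(R → Q) = 1 − 1.00 = 0.00
¬(R → Q) → Q = min(1, 1 − 0.00 + 0.90) = min(1, 1.90) = 1.00
(¬(R → Q) → Q) → P = min(1, 1 − 1.00 + 0.15) = min(1, 0.15) = 0.15
Q → P = min(1, 1 − 0.90 + 0.15) = min(1, 0.25) = 0.25
((¬(R → Q) → Q) → P) ∨ (Q → P) = max(0.15, 0.25) = 0.25
(¬P ∨ P) → (((¬(R → Q) → Q) → P) ∨ (Q → P)) = min(1, 1 − 0.85 + 0.25) = min(1, 0.40) = 0.40
¬((¬P ∨ P) → (((¬(R → Q) → Q) → P) ∨ (Q → P))) = 1 − 0.40 = 0.60

0.60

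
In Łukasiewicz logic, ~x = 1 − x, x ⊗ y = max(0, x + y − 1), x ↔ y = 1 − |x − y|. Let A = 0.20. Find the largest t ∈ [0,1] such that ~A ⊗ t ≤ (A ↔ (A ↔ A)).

~A = 1 − 0.20 = 0.80
So the left factor is ~A = 0.80.
A ↔ A = 1 − |0.20 − 0.20| = 1 − 0.00 = 1.00
A ↔ (A ↔ A) = 1 − |0.20 − 1.00| = 1 − 0.80 = 0.20
So the right-hand bound is A ↔ (A ↔ A) = 0.20.
The residuum of the Łukasiewicz t-norm gives the supremum: min(1, 1 − 0.80 + 0.20).
1 − 0.80 + 0.20 = 0.40, so t = min(1, 0.40) = 0.40.
Check: 0.80 ⊗ 0.40 = max(0, 0.20) = 0.20 ≤ 0.20.

0.40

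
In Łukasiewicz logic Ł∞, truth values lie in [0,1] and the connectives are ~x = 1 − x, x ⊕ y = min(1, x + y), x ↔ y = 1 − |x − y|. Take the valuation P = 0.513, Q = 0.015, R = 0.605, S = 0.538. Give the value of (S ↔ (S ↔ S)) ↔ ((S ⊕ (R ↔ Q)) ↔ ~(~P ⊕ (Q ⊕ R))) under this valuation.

0.514

S ↔ S = 1 − |0.538 − 0.538| = 1 − 0.000 = 1.000
S ↔ (S ↔ S) = 1 − |0.538 − 1.000| = 1 − 0.462 = 0.538
R ↔ Q = 1 − |0.605 − 0.015| = 1 − 0.590 = 0.410
S ⊕ (R ↔ Q) = min(1, 0.538 + 0.410) = min(1, 0.948) = 0.948
~P = 1 − 0.513 = 0.487
Q ⊕ R = min(1, 0.015 + 0.605) = min(1, 0.620) = 0.620
~P ⊕ (Q ⊕ R) = min(1, 0.487 + 0.620) = min(1, 1.107) = 1.000
~(~P ⊕ (Q ⊕ R)) = 1 − 1.000 = 0.000
(S ⊕ (R ↔ Q)) ↔ ~(~P ⊕ (Q ⊕ R)) = 1 − |0.948 − 0.000| = 1 − 0.948 = 0.052
(S ↔ (S ↔ S)) ↔ ((S ⊕ (R ↔ Q)) ↔ ~(~P ⊕ (Q ⊕ R))) = 1 − |0.538 − 0.052| = 1 − 0.486 = 0.514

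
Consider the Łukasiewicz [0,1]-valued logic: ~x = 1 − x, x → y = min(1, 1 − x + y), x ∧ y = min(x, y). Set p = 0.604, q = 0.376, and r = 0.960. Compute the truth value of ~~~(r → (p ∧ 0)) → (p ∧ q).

0.416

p ∧ 0 = min(0.604, 0.000) = 0.000
r → (p ∧ 0) = min(1, 1 − 0.960 + 0.000) = min(1, 0.040) = 0.040
~(r → (p ∧ 0)) = 1 − 0.040 = 0.960
~~(r → (p ∧ 0)) = 1 − 0.960 = 0.040
~~~(r → (p ∧ 0)) = 1 − 0.040 = 0.960
p ∧ q = min(0.604, 0.376) = 0.376
~~~(r → (p ∧ 0)) → (p ∧ q) = min(1, 1 − 0.960 + 0.376) = min(1, 0.416) = 0.416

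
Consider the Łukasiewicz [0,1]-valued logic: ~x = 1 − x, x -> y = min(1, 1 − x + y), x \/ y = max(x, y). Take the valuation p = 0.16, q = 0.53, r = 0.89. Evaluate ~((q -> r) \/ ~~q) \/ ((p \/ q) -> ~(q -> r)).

0.47

q -> r = min(1, 1 − 0.53 + 0.89) = min(1, 1.36) = 1.00
~q = 1 − 0.53 = 0.47
~~q = 1 − 0.47 = 0.53
(q -> r) \/ ~~q = max(1.00, 0.53) = 1.00
~((q -> r) \/ ~~q) = 1 − 1.00 = 0.00
p \/ q = max(0.16, 0.53) = 0.53
~(q -> r) = 1 − 1.00 = 0.00
(p \/ q) -> ~(q -> r) = min(1, 1 − 0.53 + 0.00) = min(1, 0.47) = 0.47
~((q -> r) \/ ~~q) \/ ((p \/ q) -> ~(q -> r)) = max(0.00, 0.47) = 0.47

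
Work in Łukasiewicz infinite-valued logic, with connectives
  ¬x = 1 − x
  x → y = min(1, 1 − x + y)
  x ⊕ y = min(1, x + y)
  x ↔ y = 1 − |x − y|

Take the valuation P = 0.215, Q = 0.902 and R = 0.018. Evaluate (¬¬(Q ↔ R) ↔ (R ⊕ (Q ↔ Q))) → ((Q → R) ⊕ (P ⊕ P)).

Q ↔ R = 1 − |0.902 − 0.018| = 1 − 0.884 = 0.116
¬(Q ↔ R) = 1 − 0.116 = 0.884
¬¬(Q ↔ R) = 1 − 0.884 = 0.116
Q ↔ Q = 1 − |0.902 − 0.902| = 1 − 0.000 = 1.000
R ⊕ (Q ↔ Q) = min(1, 0.018 + 1.000) = min(1, 1.018) = 1.000
¬¬(Q ↔ R) ↔ (R ⊕ (Q ↔ Q)) = 1 − |0.116 − 1.000| = 1 − 0.884 = 0.116
Q → R = min(1, 1 − 0.902 + 0.018) = min(1, 0.116) = 0.116
P ⊕ P = min(1, 0.215 + 0.215) = min(1, 0.430) = 0.430
(Q → R) ⊕ (P ⊕ P) = min(1, 0.116 + 0.430) = min(1, 0.546) = 0.546
(¬¬(Q ↔ R) ↔ (R ⊕ (Q ↔ Q))) → ((Q → R) ⊕ (P ⊕ P)) = min(1, 1 − 0.116 + 0.546) = min(1, 1.430) = 1.000

1.000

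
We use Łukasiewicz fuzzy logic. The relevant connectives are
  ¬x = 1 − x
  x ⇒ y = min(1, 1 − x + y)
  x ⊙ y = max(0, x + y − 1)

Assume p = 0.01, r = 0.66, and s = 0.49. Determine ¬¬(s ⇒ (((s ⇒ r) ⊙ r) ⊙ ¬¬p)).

0.51

s ⇒ r = min(1, 1 − 0.49 + 0.66) = min(1, 1.17) = 1.00
(s ⇒ r) ⊙ r = max(0, 1.00 + 0.66 − 1) = max(0, 0.66) = 0.66
¬p = 1 − 0.01 = 0.99
¬¬p = 1 − 0.99 = 0.01
((s ⇒ r) ⊙ r) ⊙ ¬¬p = max(0, 0.66 + 0.01 − 1) = max(0, -0.33) = 0.00
s ⇒ (((s ⇒ r) ⊙ r) ⊙ ¬¬p) = min(1, 1 − 0.49 + 0.00) = min(1, 0.51) = 0.51
¬(s ⇒ (((s ⇒ r) ⊙ r) ⊙ ¬¬p)) = 1 − 0.51 = 0.49
¬¬(s ⇒ (((s ⇒ r) ⊙ r) ⊙ ¬¬p)) = 1 − 0.49 = 0.51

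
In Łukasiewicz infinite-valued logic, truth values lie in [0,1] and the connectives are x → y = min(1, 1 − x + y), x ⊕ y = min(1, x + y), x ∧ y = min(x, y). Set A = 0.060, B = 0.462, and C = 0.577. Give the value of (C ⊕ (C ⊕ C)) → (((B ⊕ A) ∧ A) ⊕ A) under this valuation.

0.120

C ⊕ C = min(1, 0.577 + 0.577) = min(1, 1.154) = 1.000
C ⊕ (C ⊕ C) = min(1, 0.577 + 1.000) = min(1, 1.577) = 1.000
B ⊕ A = min(1, 0.462 + 0.060) = min(1, 0.522) = 0.522
(B ⊕ A) ∧ A = min(0.522, 0.060) = 0.060
((B ⊕ A) ∧ A) ⊕ A = min(1, 0.060 + 0.060) = min(1, 0.120) = 0.120
(C ⊕ (C ⊕ C)) → (((B ⊕ A) ∧ A) ⊕ A) = min(1, 1 − 1.000 + 0.120) = min(1, 0.120) = 0.120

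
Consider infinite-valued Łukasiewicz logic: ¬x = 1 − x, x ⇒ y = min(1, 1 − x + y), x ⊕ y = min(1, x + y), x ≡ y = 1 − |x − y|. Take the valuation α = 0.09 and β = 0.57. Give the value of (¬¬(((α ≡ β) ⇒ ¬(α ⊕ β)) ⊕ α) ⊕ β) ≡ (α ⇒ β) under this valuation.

α ≡ β = 1 − |0.09 − 0.57| = 1 − 0.48 = 0.52
α ⊕ β = min(1, 0.09 + 0.57) = min(1, 0.66) = 0.66
¬(α ⊕ β) = 1 − 0.66 = 0.34
(α ≡ β) ⇒ ¬(α ⊕ β) = min(1, 1 − 0.52 + 0.34) = min(1, 0.82) = 0.82
((α ≡ β) ⇒ ¬(α ⊕ β)) ⊕ α = min(1, 0.82 + 0.09) = min(1, 0.91) = 0.91
¬(((α ≡ β) ⇒ ¬(α ⊕ β)) ⊕ α) = 1 − 0.91 = 0.09
¬¬(((α ≡ β) ⇒ ¬(α ⊕ β)) ⊕ α) = 1 − 0.09 = 0.91
¬¬(((α ≡ β) ⇒ ¬(α ⊕ β)) ⊕ α) ⊕ β = min(1, 0.91 + 0.57) = min(1, 1.48) = 1.00
α ⇒ β = min(1, 1 − 0.09 + 0.57) = min(1, 1.48) = 1.00
(¬¬(((α ≡ β) ⇒ ¬(α ⊕ β)) ⊕ α) ⊕ β) ≡ (α ⇒ β) = 1 − |1.00 − 1.00| = 1 − 0.00 = 1.00

1.00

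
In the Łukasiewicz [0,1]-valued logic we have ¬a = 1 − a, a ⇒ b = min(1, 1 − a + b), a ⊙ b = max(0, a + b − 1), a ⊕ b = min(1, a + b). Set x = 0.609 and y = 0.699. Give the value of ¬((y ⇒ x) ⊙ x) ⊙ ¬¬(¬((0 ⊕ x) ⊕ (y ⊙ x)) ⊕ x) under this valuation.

0.173

y ⇒ x = min(1, 1 − 0.699 + 0.609) = min(1, 0.910) = 0.910
(y ⇒ x) ⊙ x = max(0, 0.910 + 0.609 − 1) = max(0, 0.519) = 0.519
¬((y ⇒ x) ⊙ x) = 1 − 0.519 = 0.481
0 ⊕ x = min(1, 0.000 + 0.609) = min(1, 0.609) = 0.609
y ⊙ x = max(0, 0.699 + 0.609 − 1) = max(0, 0.308) = 0.308
(0 ⊕ x) ⊕ (y ⊙ x) = min(1, 0.609 + 0.308) = min(1, 0.917) = 0.917
¬((0 ⊕ x) ⊕ (y ⊙ x)) = 1 − 0.917 = 0.083
¬((0 ⊕ x) ⊕ (y ⊙ x)) ⊕ x = min(1, 0.083 + 0.609) = min(1, 0.692) = 0.692
¬(¬((0 ⊕ x) ⊕ (y ⊙ x)) ⊕ x) = 1 − 0.692 = 0.308
¬¬(¬((0 ⊕ x) ⊕ (y ⊙ x)) ⊕ x) = 1 − 0.308 = 0.692
¬((y ⇒ x) ⊙ x) ⊙ ¬¬(¬((0 ⊕ x) ⊕ (y ⊙ x)) ⊕ x) = max(0, 0.481 + 0.692 − 1) = max(0, 0.173) = 0.173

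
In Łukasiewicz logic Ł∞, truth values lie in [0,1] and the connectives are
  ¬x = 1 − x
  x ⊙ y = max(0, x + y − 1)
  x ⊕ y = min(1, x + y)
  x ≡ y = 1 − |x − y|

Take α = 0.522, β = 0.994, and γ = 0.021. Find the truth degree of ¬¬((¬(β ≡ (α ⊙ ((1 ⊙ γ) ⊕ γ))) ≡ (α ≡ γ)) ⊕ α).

1.000

1 ⊙ γ = max(0, 1.000 + 0.021 − 1) = max(0, 0.021) = 0.021
(1 ⊙ γ) ⊕ γ = min(1, 0.021 + 0.021) = min(1, 0.042) = 0.042
α ⊙ ((1 ⊙ γ) ⊕ γ) = max(0, 0.522 + 0.042 − 1) = max(0, -0.436) = 0.000
β ≡ (α ⊙ ((1 ⊙ γ) ⊕ γ)) = 1 − |0.994 − 0.000| = 1 − 0.994 = 0.006
¬(β ≡ (α ⊙ ((1 ⊙ γ) ⊕ γ))) = 1 − 0.006 = 0.994
α ≡ γ = 1 − |0.522 − 0.021| = 1 − 0.501 = 0.499
¬(β ≡ (α ⊙ ((1 ⊙ γ) ⊕ γ))) ≡ (α ≡ γ) = 1 − |0.994 − 0.499| = 1 − 0.495 = 0.505
(¬(β ≡ (α ⊙ ((1 ⊙ γ) ⊕ γ))) ≡ (α ≡ γ)) ⊕ α = min(1, 0.505 + 0.522) = min(1, 1.027) = 1.000
¬((¬(β ≡ (α ⊙ ((1 ⊙ γ) ⊕ γ))) ≡ (α ≡ γ)) ⊕ α) = 1 − 1.000 = 0.000
¬¬((¬(β ≡ (α ⊙ ((1 ⊙ γ) ⊕ γ))) ≡ (α ≡ γ)) ⊕ α) = 1 − 0.000 = 1.000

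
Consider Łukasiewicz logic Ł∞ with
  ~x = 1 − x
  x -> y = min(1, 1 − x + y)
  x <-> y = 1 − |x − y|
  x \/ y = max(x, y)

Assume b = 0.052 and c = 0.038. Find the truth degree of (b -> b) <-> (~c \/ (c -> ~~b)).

1.000

b -> b = min(1, 1 − 0.052 + 0.052) = min(1, 1.000) = 1.000
~c = 1 − 0.038 = 0.962
~b = 1 − 0.052 = 0.948
~~b = 1 − 0.948 = 0.052
c -> ~~b = min(1, 1 − 0.038 + 0.052) = min(1, 1.014) = 1.000
~c \/ (c -> ~~b) = max(0.962, 1.000) = 1.000
(b -> b) <-> (~c \/ (c -> ~~b)) = 1 − |1.000 − 1.000| = 1 − 0.000 = 1.000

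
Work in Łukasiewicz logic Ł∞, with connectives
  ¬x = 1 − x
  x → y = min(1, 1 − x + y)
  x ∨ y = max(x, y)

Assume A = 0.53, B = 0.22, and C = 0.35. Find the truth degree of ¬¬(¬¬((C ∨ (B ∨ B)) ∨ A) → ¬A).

B ∨ B = max(0.22, 0.22) = 0.22
C ∨ (B ∨ B) = max(0.35, 0.22) = 0.35
(C ∨ (B ∨ B)) ∨ A = max(0.35, 0.53) = 0.53
¬((C ∨ (B ∨ B)) ∨ A) = 1 − 0.53 = 0.47
¬¬((C ∨ (B ∨ B)) ∨ A) = 1 − 0.47 = 0.53
¬A = 1 − 0.53 = 0.47
¬¬((C ∨ (B ∨ B)) ∨ A) → ¬A = min(1, 1 − 0.53 + 0.47) = min(1, 0.94) = 0.94
¬(¬¬((C ∨ (B ∨ B)) ∨ A) → ¬A) = 1 − 0.94 = 0.06
¬¬(¬¬((C ∨ (B ∨ B)) ∨ A) → ¬A) = 1 − 0.06 = 0.94

0.94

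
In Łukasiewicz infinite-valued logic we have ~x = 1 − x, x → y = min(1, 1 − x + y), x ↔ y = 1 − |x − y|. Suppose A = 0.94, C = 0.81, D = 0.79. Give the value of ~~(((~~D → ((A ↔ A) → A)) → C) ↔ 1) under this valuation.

0.81

~D = 1 − 0.79 = 0.21
~~D = 1 − 0.21 = 0.79
A ↔ A = 1 − |0.94 − 0.94| = 1 − 0.00 = 1.00
(A ↔ A) → A = min(1, 1 − 1.00 + 0.94) = min(1, 0.94) = 0.94
~~D → ((A ↔ A) → A) = min(1, 1 − 0.79 + 0.94) = min(1, 1.15) = 1.00
(~~D → ((A ↔ A) → A)) → C = min(1, 1 − 1.00 + 0.81) = min(1, 0.81) = 0.81
((~~D → ((A ↔ A) → A)) → C) ↔ 1 = 1 − |0.81 − 1.00| = 1 − 0.19 = 0.81
~(((~~D → ((A ↔ A) → A)) → C) ↔ 1) = 1 − 0.81 = 0.19
~~(((~~D → ((A ↔ A) → A)) → C) ↔ 1) = 1 − 0.19 = 0.81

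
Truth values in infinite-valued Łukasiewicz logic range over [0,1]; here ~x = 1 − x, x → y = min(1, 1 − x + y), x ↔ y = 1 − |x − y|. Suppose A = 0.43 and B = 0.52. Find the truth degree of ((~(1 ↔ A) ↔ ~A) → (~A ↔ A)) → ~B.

1 ↔ A = 1 − |1.00 − 0.43| = 1 − 0.57 = 0.43
~(1 ↔ A) = 1 − 0.43 = 0.57
~A = 1 − 0.43 = 0.57
~(1 ↔ A) ↔ ~A = 1 − |0.57 − 0.57| = 1 − 0.00 = 1.00
~A ↔ A = 1 − |0.57 − 0.43| = 1 − 0.14 = 0.86
(~(1 ↔ A) ↔ ~A) → (~A ↔ A) = min(1, 1 − 1.00 + 0.86) = min(1, 0.86) = 0.86
~B = 1 − 0.52 = 0.48
((~(1 ↔ A) ↔ ~A) → (~A ↔ A)) → ~B = min(1, 1 − 0.86 + 0.48) = min(1, 0.62) = 0.62

0.62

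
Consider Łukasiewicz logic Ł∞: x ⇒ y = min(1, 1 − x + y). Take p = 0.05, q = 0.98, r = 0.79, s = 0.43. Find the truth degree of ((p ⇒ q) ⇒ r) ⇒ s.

0.64

p ⇒ q = min(1, 1 − 0.05 + 0.98) = min(1, 1.93) = 1.00
(p ⇒ q) ⇒ r = min(1, 1 − 1.00 + 0.79) = min(1, 0.79) = 0.79
((p ⇒ q) ⇒ r) ⇒ s = min(1, 1 − 0.79 + 0.43) = min(1, 0.64) = 0.64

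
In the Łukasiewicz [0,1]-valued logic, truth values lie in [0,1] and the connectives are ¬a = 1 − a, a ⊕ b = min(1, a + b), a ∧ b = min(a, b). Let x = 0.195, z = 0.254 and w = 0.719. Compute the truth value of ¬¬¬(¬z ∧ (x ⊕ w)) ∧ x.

0.195

¬z = 1 − 0.254 = 0.746
x ⊕ w = min(1, 0.195 + 0.719) = min(1, 0.914) = 0.914
¬z ∧ (x ⊕ w) = min(0.746, 0.914) = 0.746
¬(¬z ∧ (x ⊕ w)) = 1 − 0.746 = 0.254
¬¬(¬z ∧ (x ⊕ w)) = 1 − 0.254 = 0.746
¬¬¬(¬z ∧ (x ⊕ w)) = 1 − 0.746 = 0.254
¬¬¬(¬z ∧ (x ⊕ w)) ∧ x = min(0.254, 0.195) = 0.195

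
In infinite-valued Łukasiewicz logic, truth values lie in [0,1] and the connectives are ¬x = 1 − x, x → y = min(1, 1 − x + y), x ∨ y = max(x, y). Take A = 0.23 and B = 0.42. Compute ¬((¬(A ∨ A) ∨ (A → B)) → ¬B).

A ∨ A = max(0.23, 0.23) = 0.23
¬(A ∨ A) = 1 − 0.23 = 0.77
A → B = min(1, 1 − 0.23 + 0.42) = min(1, 1.19) = 1.00
¬(A ∨ A) ∨ (A → B) = max(0.77, 1.00) = 1.00
¬B = 1 − 0.42 = 0.58
(¬(A ∨ A) ∨ (A → B)) → ¬B = min(1, 1 − 1.00 + 0.58) = min(1, 0.58) = 0.58
¬((¬(A ∨ A) ∨ (A → B)) → ¬B) = 1 − 0.58 = 0.42

0.42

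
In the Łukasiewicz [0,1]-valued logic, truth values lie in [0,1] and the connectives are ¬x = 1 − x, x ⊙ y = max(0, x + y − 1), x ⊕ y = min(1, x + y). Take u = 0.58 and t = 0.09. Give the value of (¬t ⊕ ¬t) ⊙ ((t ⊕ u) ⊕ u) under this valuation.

¬t = 1 − 0.09 = 0.91
¬t ⊕ ¬t = min(1, 0.91 + 0.91) = min(1, 1.82) = 1.00
t ⊕ u = min(1, 0.09 + 0.58) = min(1, 0.67) = 0.67
(t ⊕ u) ⊕ u = min(1, 0.67 + 0.58) = min(1, 1.25) = 1.00
(¬t ⊕ ¬t) ⊙ ((t ⊕ u) ⊕ u) = max(0, 1.00 + 1.00 − 1) = max(0, 1.00) = 1.00

1.00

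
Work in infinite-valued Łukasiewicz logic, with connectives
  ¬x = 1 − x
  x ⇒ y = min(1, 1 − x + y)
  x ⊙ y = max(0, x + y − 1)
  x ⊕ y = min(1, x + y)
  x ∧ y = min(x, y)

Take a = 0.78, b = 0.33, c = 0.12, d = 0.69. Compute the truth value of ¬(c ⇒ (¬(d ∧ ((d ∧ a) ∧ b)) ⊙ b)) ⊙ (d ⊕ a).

0.12

d ∧ a = min(0.69, 0.78) = 0.69
(d ∧ a) ∧ b = min(0.69, 0.33) = 0.33
d ∧ ((d ∧ a) ∧ b) = min(0.69, 0.33) = 0.33
¬(d ∧ ((d ∧ a) ∧ b)) = 1 − 0.33 = 0.67
¬(d ∧ ((d ∧ a) ∧ b)) ⊙ b = max(0, 0.67 + 0.33 − 1) = max(0, 0.00) = 0.00
c ⇒ (¬(d ∧ ((d ∧ a) ∧ b)) ⊙ b) = min(1, 1 − 0.12 + 0.00) = min(1, 0.88) = 0.88
¬(c ⇒ (¬(d ∧ ((d ∧ a) ∧ b)) ⊙ b)) = 1 − 0.88 = 0.12
d ⊕ a = min(1, 0.69 + 0.78) = min(1, 1.47) = 1.00
¬(c ⇒ (¬(d ∧ ((d ∧ a) ∧ b)) ⊙ b)) ⊙ (d ⊕ a) = max(0, 0.12 + 1.00 − 1) = max(0, 0.12) = 0.12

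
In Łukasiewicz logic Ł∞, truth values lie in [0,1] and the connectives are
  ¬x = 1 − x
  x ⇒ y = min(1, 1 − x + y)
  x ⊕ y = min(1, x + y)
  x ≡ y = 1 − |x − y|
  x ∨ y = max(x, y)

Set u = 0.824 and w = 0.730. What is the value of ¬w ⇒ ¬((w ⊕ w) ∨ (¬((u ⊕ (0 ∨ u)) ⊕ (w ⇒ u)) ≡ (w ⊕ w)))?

0.730

¬w = 1 − 0.730 = 0.270
w ⊕ w = min(1, 0.730 + 0.730) = min(1, 1.460) = 1.000
0 ∨ u = max(0.000, 0.824) = 0.824
u ⊕ (0 ∨ u) = min(1, 0.824 + 0.824) = min(1, 1.648) = 1.000
w ⇒ u = min(1, 1 − 0.730 + 0.824) = min(1, 1.094) = 1.000
(u ⊕ (0 ∨ u)) ⊕ (w ⇒ u) = min(1, 1.000 + 1.000) = min(1, 2.000) = 1.000
¬((u ⊕ (0 ∨ u)) ⊕ (w ⇒ u)) = 1 − 1.000 = 0.000
¬((u ⊕ (0 ∨ u)) ⊕ (w ⇒ u)) ≡ (w ⊕ w) = 1 − |0.000 − 1.000| = 1 − 1.000 = 0.000
(w ⊕ w) ∨ (¬((u ⊕ (0 ∨ u)) ⊕ (w ⇒ u)) ≡ (w ⊕ w)) = max(1.000, 0.000) = 1.000
¬((w ⊕ w) ∨ (¬((u ⊕ (0 ∨ u)) ⊕ (w ⇒ u)) ≡ (w ⊕ w))) = 1 − 1.000 = 0.000
¬w ⇒ ¬((w ⊕ w) ∨ (¬((u ⊕ (0 ∨ u)) ⊕ (w ⇒ u)) ≡ (w ⊕ w))) = min(1, 1 − 0.270 + 0.000) = min(1, 0.730) = 0.730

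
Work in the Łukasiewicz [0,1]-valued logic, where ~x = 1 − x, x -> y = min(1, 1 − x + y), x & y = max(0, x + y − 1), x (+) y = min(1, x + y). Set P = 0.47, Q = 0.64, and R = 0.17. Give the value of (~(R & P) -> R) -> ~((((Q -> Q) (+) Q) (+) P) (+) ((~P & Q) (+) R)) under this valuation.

0.83

R & P = max(0, 0.17 + 0.47 − 1) = max(0, -0.36) = 0.00
~(R & P) = 1 − 0.00 = 1.00
~(R & P) -> R = min(1, 1 − 1.00 + 0.17) = min(1, 0.17) = 0.17
Q -> Q = min(1, 1 − 0.64 + 0.64) = min(1, 1.00) = 1.00
(Q -> Q) (+) Q = min(1, 1.00 + 0.64) = min(1, 1.64) = 1.00
((Q -> Q) (+) Q) (+) P = min(1, 1.00 + 0.47) = min(1, 1.47) = 1.00
~P = 1 − 0.47 = 0.53
~P & Q = max(0, 0.53 + 0.64 − 1) = max(0, 0.17) = 0.17
(~P & Q) (+) R = min(1, 0.17 + 0.17) = min(1, 0.34) = 0.34
(((Q -> Q) (+) Q) (+) P) (+) ((~P & Q) (+) R) = min(1, 1.00 + 0.34) = min(1, 1.34) = 1.00
~((((Q -> Q) (+) Q) (+) P) (+) ((~P & Q) (+) R)) = 1 − 1.00 = 0.00
(~(R & P) -> R) -> ~((((Q -> Q) (+) Q) (+) P) (+) ((~P & Q) (+) R)) = min(1, 1 − 0.17 + 0.00) = min(1, 0.83) = 0.83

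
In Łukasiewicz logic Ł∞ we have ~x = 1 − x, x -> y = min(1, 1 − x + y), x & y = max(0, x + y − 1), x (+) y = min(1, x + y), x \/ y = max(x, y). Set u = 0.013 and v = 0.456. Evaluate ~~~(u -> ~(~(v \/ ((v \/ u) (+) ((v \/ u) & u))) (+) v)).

v \/ u = max(0.456, 0.013) = 0.456
(v \/ u) & u = max(0, 0.456 + 0.013 − 1) = max(0, -0.531) = 0.000
(v \/ u) (+) ((v \/ u) & u) = min(1, 0.456 + 0.000) = min(1, 0.456) = 0.456
v \/ ((v \/ u) (+) ((v \/ u) & u)) = max(0.456, 0.456) = 0.456
~(v \/ ((v \/ u) (+) ((v \/ u) & u))) = 1 − 0.456 = 0.544
~(v \/ ((v \/ u) (+) ((v \/ u) & u))) (+) v = min(1, 0.544 + 0.456) = min(1, 1.000) = 1.000
~(~(v \/ ((v \/ u) (+) ((v \/ u) & u))) (+) v) = 1 − 1.000 = 0.000
u -> ~(~(v \/ ((v \/ u) (+) ((v \/ u) & u))) (+) v) = min(1, 1 − 0.013 + 0.000) = min(1, 0.987) = 0.987
~(u -> ~(~(v \/ ((v \/ u) (+) ((v \/ u) & u))) (+) v)) = 1 − 0.987 = 0.013
~~(u -> ~(~(v \/ ((v \/ u) (+) ((v \/ u) & u))) (+) v)) = 1 − 0.013 = 0.987
~~~(u -> ~(~(v \/ ((v \/ u) (+) ((v \/ u) & u))) (+) v)) = 1 − 0.987 = 0.013

0.013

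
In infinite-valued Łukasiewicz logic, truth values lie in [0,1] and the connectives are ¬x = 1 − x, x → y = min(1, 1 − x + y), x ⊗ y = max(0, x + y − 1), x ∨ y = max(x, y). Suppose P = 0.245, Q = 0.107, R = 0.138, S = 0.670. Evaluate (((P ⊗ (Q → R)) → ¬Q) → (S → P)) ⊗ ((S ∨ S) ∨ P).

Q → R = min(1, 1 − 0.107 + 0.138) = min(1, 1.031) = 1.000
P ⊗ (Q → R) = max(0, 0.245 + 1.000 − 1) = max(0, 0.245) = 0.245
¬Q = 1 − 0.107 = 0.893
(P ⊗ (Q → R)) → ¬Q = min(1, 1 − 0.245 + 0.893) = min(1, 1.648) = 1.000
S → P = min(1, 1 − 0.670 + 0.245) = min(1, 0.575) = 0.575
((P ⊗ (Q → R)) → ¬Q) → (S → P) = min(1, 1 − 1.000 + 0.575) = min(1, 0.575) = 0.575
S ∨ S = max(0.670, 0.670) = 0.670
(S ∨ S) ∨ P = max(0.670, 0.245) = 0.670
(((P ⊗ (Q → R)) → ¬Q) → (S → P)) ⊗ ((S ∨ S) ∨ P) = max(0, 0.575 + 0.670 − 1) = max(0, 0.245) = 0.245

0.245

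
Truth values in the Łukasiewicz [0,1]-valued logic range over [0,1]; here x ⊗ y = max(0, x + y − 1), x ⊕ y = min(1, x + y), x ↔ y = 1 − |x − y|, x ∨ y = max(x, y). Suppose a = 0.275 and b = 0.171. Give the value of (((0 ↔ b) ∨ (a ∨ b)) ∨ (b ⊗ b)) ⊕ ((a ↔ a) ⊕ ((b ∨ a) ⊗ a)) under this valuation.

1.000

0 ↔ b = 1 − |0.000 − 0.171| = 1 − 0.171 = 0.829
a ∨ b = max(0.275, 0.171) = 0.275
(0 ↔ b) ∨ (a ∨ b) = max(0.829, 0.275) = 0.829
b ⊗ b = max(0, 0.171 + 0.171 − 1) = max(0, -0.658) = 0.000
((0 ↔ b) ∨ (a ∨ b)) ∨ (b ⊗ b) = max(0.829, 0.000) = 0.829
a ↔ a = 1 − |0.275 − 0.275| = 1 − 0.000 = 1.000
b ∨ a = max(0.171, 0.275) = 0.275
(b ∨ a) ⊗ a = max(0, 0.275 + 0.275 − 1) = max(0, -0.450) = 0.000
(a ↔ a) ⊕ ((b ∨ a) ⊗ a) = min(1, 1.000 + 0.000) = min(1, 1.000) = 1.000
(((0 ↔ b) ∨ (a ∨ b)) ∨ (b ⊗ b)) ⊕ ((a ↔ a) ⊕ ((b ∨ a) ⊗ a)) = min(1, 0.829 + 1.000) = min(1, 1.829) = 1.000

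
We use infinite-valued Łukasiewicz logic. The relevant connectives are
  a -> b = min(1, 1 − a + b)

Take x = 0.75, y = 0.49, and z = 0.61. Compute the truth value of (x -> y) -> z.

0.87

x -> y = min(1, 1 − 0.75 + 0.49) = min(1, 0.74) = 0.74
(x -> y) -> z = min(1, 1 − 0.74 + 0.61) = min(1, 0.87) = 0.87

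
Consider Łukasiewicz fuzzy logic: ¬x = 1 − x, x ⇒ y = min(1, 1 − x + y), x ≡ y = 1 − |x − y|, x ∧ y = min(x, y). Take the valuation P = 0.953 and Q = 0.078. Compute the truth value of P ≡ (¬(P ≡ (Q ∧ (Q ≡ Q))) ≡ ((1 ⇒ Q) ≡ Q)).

0.922

Q ≡ Q = 1 − |0.078 − 0.078| = 1 − 0.000 = 1.000
Q ∧ (Q ≡ Q) = min(0.078, 1.000) = 0.078
P ≡ (Q ∧ (Q ≡ Q)) = 1 − |0.953 − 0.078| = 1 − 0.875 = 0.125
¬(P ≡ (Q ∧ (Q ≡ Q))) = 1 − 0.125 = 0.875
1 ⇒ Q = min(1, 1 − 1.000 + 0.078) = min(1, 0.078) = 0.078
(1 ⇒ Q) ≡ Q = 1 − |0.078 − 0.078| = 1 − 0.000 = 1.000
¬(P ≡ (Q ∧ (Q ≡ Q))) ≡ ((1 ⇒ Q) ≡ Q) = 1 − |0.875 − 1.000| = 1 − 0.125 = 0.875
P ≡ (¬(P ≡ (Q ∧ (Q ≡ Q))) ≡ ((1 ⇒ Q) ≡ Q)) = 1 − |0.953 − 0.875| = 1 − 0.078 = 0.922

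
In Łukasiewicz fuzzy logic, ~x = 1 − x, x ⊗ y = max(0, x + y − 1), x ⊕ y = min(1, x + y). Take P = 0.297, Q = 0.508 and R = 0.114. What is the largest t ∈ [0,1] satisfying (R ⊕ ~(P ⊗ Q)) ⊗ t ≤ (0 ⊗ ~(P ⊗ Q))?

P ⊗ Q = max(0, 0.297 + 0.508 − 1) = max(0, -0.195) = 0.000
~(P ⊗ Q) = 1 − 0.000 = 1.000
R ⊕ ~(P ⊗ Q) = min(1, 0.114 + 1.000) = min(1, 1.114) = 1.000
So the left factor is R ⊕ ~(P ⊗ Q) = 1.000.
0 ⊗ ~(P ⊗ Q) = max(0, 0.000 + 1.000 − 1) = max(0, 0.000) = 0.000
So the right-hand bound is 0 ⊗ ~(P ⊗ Q) = 0.000.
The residuum of the Łukasiewicz t-norm gives the supremum: min(1, 1 − 1.000 + 0.000).
1 − 1.000 + 0.000 = 0.000, so t = min(1, 0.000) = 0.000.
Check: 1.000 ⊗ 0.000 = max(0, 0.000) = 0.000 ≤ 0.000.

0.000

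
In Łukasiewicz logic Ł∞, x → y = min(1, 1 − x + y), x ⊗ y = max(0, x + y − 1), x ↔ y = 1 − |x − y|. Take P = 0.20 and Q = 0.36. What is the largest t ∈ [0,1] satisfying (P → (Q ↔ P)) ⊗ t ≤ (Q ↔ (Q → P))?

0.52

Q ↔ P = 1 − |0.36 − 0.20| = 1 − 0.16 = 0.84
P → (Q ↔ P) = min(1, 1 − 0.20 + 0.84) = min(1, 1.64) = 1.00
So the left factor is P → (Q ↔ P) = 1.00.
Q → P = min(1, 1 − 0.36 + 0.20) = min(1, 0.84) = 0.84
Q ↔ (Q → P) = 1 − |0.36 − 0.84| = 1 − 0.48 = 0.52
So the right-hand bound is Q ↔ (Q → P) = 0.52.
The residuum of the Łukasiewicz t-norm gives the supremum: min(1, 1 − 1.00 + 0.52).
1 − 1.00 + 0.52 = 0.52, so t = min(1, 0.52) = 0.52.
Check: 1.00 ⊗ 0.52 = max(0, 0.52) = 0.52 ≤ 0.52.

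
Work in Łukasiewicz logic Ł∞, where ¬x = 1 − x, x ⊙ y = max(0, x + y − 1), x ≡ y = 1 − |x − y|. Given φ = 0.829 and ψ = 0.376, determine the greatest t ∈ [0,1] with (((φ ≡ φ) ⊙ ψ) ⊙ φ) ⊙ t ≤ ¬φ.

φ ≡ φ = 1 − |0.829 − 0.829| = 1 − 0.000 = 1.000
(φ ≡ φ) ⊙ ψ = max(0, 1.000 + 0.376 − 1) = max(0, 0.376) = 0.376
((φ ≡ φ) ⊙ ψ) ⊙ φ = max(0, 0.376 + 0.829 − 1) = max(0, 0.205) = 0.205
So the left factor is ((φ ≡ φ) ⊙ ψ) ⊙ φ = 0.205.
¬φ = 1 − 0.829 = 0.171
So the right-hand bound is ¬φ = 0.171.
The residuum of the Łukasiewicz t-norm gives the supremum: min(1, 1 − 0.205 + 0.171).
1 − 0.205 + 0.171 = 0.966, so t = min(1, 0.966) = 0.966.
Check: 0.205 ⊙ 0.966 = max(0, 0.171) = 0.171 ≤ 0.171.

0.966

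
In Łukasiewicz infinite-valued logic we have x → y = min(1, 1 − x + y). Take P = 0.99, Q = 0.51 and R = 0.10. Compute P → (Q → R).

0.60

Q → R = min(1, 1 − 0.51 + 0.10) = min(1, 0.59) = 0.59
P → (Q → R) = min(1, 1 − 0.99 + 0.59) = min(1, 0.60) = 0.60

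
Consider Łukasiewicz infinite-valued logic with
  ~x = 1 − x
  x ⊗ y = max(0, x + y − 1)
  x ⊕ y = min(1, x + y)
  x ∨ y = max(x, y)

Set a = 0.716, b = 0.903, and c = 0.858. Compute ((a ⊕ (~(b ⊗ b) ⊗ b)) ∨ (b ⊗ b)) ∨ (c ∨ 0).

b ⊗ b = max(0, 0.903 + 0.903 − 1) = max(0, 0.806) = 0.806
~(b ⊗ b) = 1 − 0.806 = 0.194
~(b ⊗ b) ⊗ b = max(0, 0.194 + 0.903 − 1) = max(0, 0.097) = 0.097
a ⊕ (~(b ⊗ b) ⊗ b) = min(1, 0.716 + 0.097) = min(1, 0.813) = 0.813
(a ⊕ (~(b ⊗ b) ⊗ b)) ∨ (b ⊗ b) = max(0.813, 0.806) = 0.813
c ∨ 0 = max(0.858, 0.000) = 0.858
((a ⊕ (~(b ⊗ b) ⊗ b)) ∨ (b ⊗ b)) ∨ (c ∨ 0) = max(0.813, 0.858) = 0.858

0.858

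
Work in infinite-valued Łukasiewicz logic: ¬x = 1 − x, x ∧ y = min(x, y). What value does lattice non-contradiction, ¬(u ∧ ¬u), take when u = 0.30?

¬u = 1 − 0.30 = 0.70
u ∧ ¬u = min(0.30, 0.70) = 0.30
¬(u ∧ ¬u) = 1 − 0.30 = 0.70
(The value 0.70 < 1 shows this instance is not satisfied; not a Ł∞-tautology — its value is 1 − min(a, 1−a).)

0.70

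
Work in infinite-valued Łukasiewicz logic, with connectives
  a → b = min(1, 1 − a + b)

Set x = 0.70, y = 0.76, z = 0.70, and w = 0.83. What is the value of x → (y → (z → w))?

1.00

z → w = min(1, 1 − 0.70 + 0.83) = min(1, 1.13) = 1.00
y → (z → w) = min(1, 1 − 0.76 + 1.00) = min(1, 1.24) = 1.00
x → (y → (z → w)) = min(1, 1 − 0.70 + 1.00) = min(1, 1.30) = 1.00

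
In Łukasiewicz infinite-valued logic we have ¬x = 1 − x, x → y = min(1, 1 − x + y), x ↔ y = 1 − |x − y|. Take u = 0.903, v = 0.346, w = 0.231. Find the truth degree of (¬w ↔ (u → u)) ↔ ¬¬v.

0.577

¬w = 1 − 0.231 = 0.769
u → u = min(1, 1 − 0.903 + 0.903) = min(1, 1.000) = 1.000
¬w ↔ (u → u) = 1 − |0.769 − 1.000| = 1 − 0.231 = 0.769
¬v = 1 − 0.346 = 0.654
¬¬v = 1 − 0.654 = 0.346
(¬w ↔ (u → u)) ↔ ¬¬v = 1 − |0.769 − 0.346| = 1 − 0.423 = 0.577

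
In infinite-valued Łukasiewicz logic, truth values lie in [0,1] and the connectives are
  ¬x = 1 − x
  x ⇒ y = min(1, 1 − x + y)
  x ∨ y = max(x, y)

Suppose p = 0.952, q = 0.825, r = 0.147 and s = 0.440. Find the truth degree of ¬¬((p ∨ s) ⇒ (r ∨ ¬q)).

p ∨ s = max(0.952, 0.440) = 0.952
¬q = 1 − 0.825 = 0.175
r ∨ ¬q = max(0.147, 0.175) = 0.175
(p ∨ s) ⇒ (r ∨ ¬q) = min(1, 1 − 0.952 + 0.175) = min(1, 0.223) = 0.223
¬((p ∨ s) ⇒ (r ∨ ¬q)) = 1 − 0.223 = 0.777
¬¬((p ∨ s) ⇒ (r ∨ ¬q)) = 1 − 0.777 = 0.223

0.223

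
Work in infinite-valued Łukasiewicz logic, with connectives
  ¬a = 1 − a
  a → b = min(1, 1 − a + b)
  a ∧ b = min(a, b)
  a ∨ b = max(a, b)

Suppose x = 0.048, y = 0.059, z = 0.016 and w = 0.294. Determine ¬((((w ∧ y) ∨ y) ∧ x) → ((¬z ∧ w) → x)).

0.000

w ∧ y = min(0.294, 0.059) = 0.059
(w ∧ y) ∨ y = max(0.059, 0.059) = 0.059
((w ∧ y) ∨ y) ∧ x = min(0.059, 0.048) = 0.048
¬z = 1 − 0.016 = 0.984
¬z ∧ w = min(0.984, 0.294) = 0.294
(¬z ∧ w) → x = min(1, 1 − 0.294 + 0.048) = min(1, 0.754) = 0.754
(((w ∧ y) ∨ y) ∧ x) → ((¬z ∧ w) → x) = min(1, 1 − 0.048 + 0.754) = min(1, 1.706) = 1.000
¬((((w ∧ y) ∨ y) ∧ x) → ((¬z ∧ w) → x)) = 1 − 1.000 = 0.000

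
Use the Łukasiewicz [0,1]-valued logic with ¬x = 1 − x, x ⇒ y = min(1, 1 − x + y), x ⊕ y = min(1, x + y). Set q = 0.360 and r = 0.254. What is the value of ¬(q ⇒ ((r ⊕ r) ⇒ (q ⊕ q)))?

0.000

r ⊕ r = min(1, 0.254 + 0.254) = min(1, 0.508) = 0.508
q ⊕ q = min(1, 0.360 + 0.360) = min(1, 0.720) = 0.720
(r ⊕ r) ⇒ (q ⊕ q) = min(1, 1 − 0.508 + 0.720) = min(1, 1.212) = 1.000
q ⇒ ((r ⊕ r) ⇒ (q ⊕ q)) = min(1, 1 − 0.360 + 1.000) = min(1, 1.640) = 1.000
¬(q ⇒ ((r ⊕ r) ⇒ (q ⊕ q))) = 1 − 1.000 = 0.000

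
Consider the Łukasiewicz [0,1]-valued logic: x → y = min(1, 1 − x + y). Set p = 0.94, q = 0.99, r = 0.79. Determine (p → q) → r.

p → q = min(1, 1 − 0.94 + 0.99) = min(1, 1.05) = 1.00
(p → q) → r = min(1, 1 − 1.00 + 0.79) = min(1, 0.79) = 0.79

0.79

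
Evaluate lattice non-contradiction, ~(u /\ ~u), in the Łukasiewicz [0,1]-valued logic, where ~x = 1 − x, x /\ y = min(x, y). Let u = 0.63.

~u = 1 − 0.63 = 0.37
u /\ ~u = min(0.63, 0.37) = 0.37
~(u /\ ~u) = 1 − 0.37 = 0.63
(The value 0.63 < 1 shows this instance is not satisfied; not a Ł∞-tautology — its value is 1 − min(a, 1−a).)

0.63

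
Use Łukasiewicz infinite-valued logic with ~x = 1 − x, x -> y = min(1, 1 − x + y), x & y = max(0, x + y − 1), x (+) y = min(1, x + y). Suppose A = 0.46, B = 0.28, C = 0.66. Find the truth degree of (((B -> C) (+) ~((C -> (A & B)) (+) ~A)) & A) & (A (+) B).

0.20

B -> C = min(1, 1 − 0.28 + 0.66) = min(1, 1.38) = 1.00
A & B = max(0, 0.46 + 0.28 − 1) = max(0, -0.26) = 0.00
C -> (A & B) = min(1, 1 − 0.66 + 0.00) = min(1, 0.34) = 0.34
~A = 1 − 0.46 = 0.54
(C -> (A & B)) (+) ~A = min(1, 0.34 + 0.54) = min(1, 0.88) = 0.88
~((C -> (A & B)) (+) ~A) = 1 − 0.88 = 0.12
(B -> C) (+) ~((C -> (A & B)) (+) ~A) = min(1, 1.00 + 0.12) = min(1, 1.12) = 1.00
((B -> C) (+) ~((C -> (A & B)) (+) ~A)) & A = max(0, 1.00 + 0.46 − 1) = max(0, 0.46) = 0.46
A (+) B = min(1, 0.46 + 0.28) = min(1, 0.74) = 0.74
(((B -> C) (+) ~((C -> (A & B)) (+) ~A)) & A) & (A (+) B) = max(0, 0.46 + 0.74 − 1) = max(0, 0.20) = 0.20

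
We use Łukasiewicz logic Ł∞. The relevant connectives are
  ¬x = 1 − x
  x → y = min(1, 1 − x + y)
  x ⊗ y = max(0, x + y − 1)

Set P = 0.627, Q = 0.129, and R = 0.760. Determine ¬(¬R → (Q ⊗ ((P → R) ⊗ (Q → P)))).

0.111

¬R = 1 − 0.760 = 0.240
P → R = min(1, 1 − 0.627 + 0.760) = min(1, 1.133) = 1.000
Q → P = min(1, 1 − 0.129 + 0.627) = min(1, 1.498) = 1.000
(P → R) ⊗ (Q → P) = max(0, 1.000 + 1.000 − 1) = max(0, 1.000) = 1.000
Q ⊗ ((P → R) ⊗ (Q → P)) = max(0, 0.129 + 1.000 − 1) = max(0, 0.129) = 0.129
¬R → (Q ⊗ ((P → R) ⊗ (Q → P))) = min(1, 1 − 0.240 + 0.129) = min(1, 0.889) = 0.889
¬(¬R → (Q ⊗ ((P → R) ⊗ (Q → P)))) = 1 − 0.889 = 0.111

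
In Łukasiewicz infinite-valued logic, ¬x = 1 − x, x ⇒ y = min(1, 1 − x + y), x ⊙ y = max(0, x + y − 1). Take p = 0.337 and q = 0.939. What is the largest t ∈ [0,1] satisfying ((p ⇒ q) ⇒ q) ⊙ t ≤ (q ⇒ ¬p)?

p ⇒ q = min(1, 1 − 0.337 + 0.939) = min(1, 1.602) = 1.000
(p ⇒ q) ⇒ q = min(1, 1 − 1.000 + 0.939) = min(1, 0.939) = 0.939
So the left factor is (p ⇒ q) ⇒ q = 0.939.
¬p = 1 − 0.337 = 0.663
q ⇒ ¬p = min(1, 1 − 0.939 + 0.663) = min(1, 0.724) = 0.724
So the right-hand bound is q ⇒ ¬p = 0.724.
The residuum of the Łukasiewicz t-norm gives the supremum: min(1, 1 − 0.939 + 0.724).
1 − 0.939 + 0.724 = 0.785, so t = min(1, 0.785) = 0.785.
Check: 0.939 ⊙ 0.785 = max(0, 0.724) = 0.724 ≤ 0.724.

0.785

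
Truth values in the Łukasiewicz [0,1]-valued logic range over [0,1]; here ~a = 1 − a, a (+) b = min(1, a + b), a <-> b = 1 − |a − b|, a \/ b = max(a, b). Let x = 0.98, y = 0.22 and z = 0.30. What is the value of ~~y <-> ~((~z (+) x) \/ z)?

~y = 1 − 0.22 = 0.78
~~y = 1 − 0.78 = 0.22
~z = 1 − 0.30 = 0.70
~z (+) x = min(1, 0.70 + 0.98) = min(1, 1.68) = 1.00
(~z (+) x) \/ z = max(1.00, 0.30) = 1.00
~((~z (+) x) \/ z) = 1 − 1.00 = 0.00
~~y <-> ~((~z (+) x) \/ z) = 1 − |0.22 − 0.00| = 1 − 0.22 = 0.78

0.78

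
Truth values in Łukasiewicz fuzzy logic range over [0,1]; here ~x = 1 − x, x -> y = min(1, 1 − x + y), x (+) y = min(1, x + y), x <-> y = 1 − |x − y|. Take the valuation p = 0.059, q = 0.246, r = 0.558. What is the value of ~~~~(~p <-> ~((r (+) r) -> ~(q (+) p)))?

~p = 1 − 0.059 = 0.941
r (+) r = min(1, 0.558 + 0.558) = min(1, 1.116) = 1.000
q (+) p = min(1, 0.246 + 0.059) = min(1, 0.305) = 0.305
~(q (+) p) = 1 − 0.305 = 0.695
(r (+) r) -> ~(q (+) p) = min(1, 1 − 1.000 + 0.695) = min(1, 0.695) = 0.695
~((r (+) r) -> ~(q (+) p)) = 1 − 0.695 = 0.305
~p <-> ~((r (+) r) -> ~(q (+) p)) = 1 − |0.941 − 0.305| = 1 − 0.636 = 0.364
~(~p <-> ~((r (+) r) -> ~(q (+) p))) = 1 − 0.364 = 0.636
~~(~p <-> ~((r (+) r) -> ~(q (+) p))) = 1 − 0.636 = 0.364
~~~(~p <-> ~((r (+) r) -> ~(q (+) p))) = 1 − 0.364 = 0.636
~~~~(~p <-> ~((r (+) r) -> ~(q (+) p))) = 1 − 0.636 = 0.364

0.364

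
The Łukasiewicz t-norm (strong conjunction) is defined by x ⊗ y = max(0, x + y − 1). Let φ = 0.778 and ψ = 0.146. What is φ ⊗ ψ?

0.000

φ ⊗ ψ = max(0, 0.778 + 0.146 − 1) = max(0, -0.076) = 0.000
For comparison, the Gödel (minimum) t-norm min(x, y) would give 0.146.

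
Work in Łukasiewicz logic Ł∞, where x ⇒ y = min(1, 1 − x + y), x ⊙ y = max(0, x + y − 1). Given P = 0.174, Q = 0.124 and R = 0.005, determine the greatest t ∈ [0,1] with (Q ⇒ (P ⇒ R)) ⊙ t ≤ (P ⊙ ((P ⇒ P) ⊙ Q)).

P ⇒ R = min(1, 1 − 0.174 + 0.005) = min(1, 0.831) = 0.831
Q ⇒ (P ⇒ R) = min(1, 1 − 0.124 + 0.831) = min(1, 1.707) = 1.000
So the left factor is Q ⇒ (P ⇒ R) = 1.000.
P ⇒ P = min(1, 1 − 0.174 + 0.174) = min(1, 1.000) = 1.000
(P ⇒ P) ⊙ Q = max(0, 1.000 + 0.124 − 1) = max(0, 0.124) = 0.124
P ⊙ ((P ⇒ P) ⊙ Q) = max(0, 0.174 + 0.124 − 1) = max(0, -0.702) = 0.000
So the right-hand bound is P ⊙ ((P ⇒ P) ⊙ Q) = 0.000.
The residuum of the Łukasiewicz t-norm gives the supremum: min(1, 1 − 1.000 + 0.000).
1 − 1.000 + 0.000 = 0.000, so t = min(1, 0.000) = 0.000.
Check: 1.000 ⊙ 0.000 = max(0, 0.000) = 0.000 ≤ 0.000.

0.000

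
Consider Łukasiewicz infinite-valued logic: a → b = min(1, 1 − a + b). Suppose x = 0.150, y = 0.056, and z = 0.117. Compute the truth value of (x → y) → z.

0.211

x → y = min(1, 1 − 0.150 + 0.056) = min(1, 0.906) = 0.906
(x → y) → z = min(1, 1 − 0.906 + 0.117) = min(1, 0.211) = 0.211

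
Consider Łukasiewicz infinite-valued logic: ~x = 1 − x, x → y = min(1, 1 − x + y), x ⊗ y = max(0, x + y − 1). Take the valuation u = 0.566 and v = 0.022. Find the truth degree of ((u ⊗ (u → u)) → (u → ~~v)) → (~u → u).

1.000

u → u = min(1, 1 − 0.566 + 0.566) = min(1, 1.000) = 1.000
u ⊗ (u → u) = max(0, 0.566 + 1.000 − 1) = max(0, 0.566) = 0.566
~v = 1 − 0.022 = 0.978
~~v = 1 − 0.978 = 0.022
u → ~~v = min(1, 1 − 0.566 + 0.022) = min(1, 0.456) = 0.456
(u ⊗ (u → u)) → (u → ~~v) = min(1, 1 − 0.566 + 0.456) = min(1, 0.890) = 0.890
~u = 1 − 0.566 = 0.434
~u → u = min(1, 1 − 0.434 + 0.566) = min(1, 1.132) = 1.000
((u ⊗ (u → u)) → (u → ~~v)) → (~u → u) = min(1, 1 − 0.890 + 1.000) = min(1, 1.110) = 1.000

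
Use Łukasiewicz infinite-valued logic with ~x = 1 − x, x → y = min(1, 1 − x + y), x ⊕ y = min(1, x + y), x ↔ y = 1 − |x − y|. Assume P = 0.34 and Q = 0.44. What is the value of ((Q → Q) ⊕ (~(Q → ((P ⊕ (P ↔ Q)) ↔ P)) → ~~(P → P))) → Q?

Q → Q = min(1, 1 − 0.44 + 0.44) = min(1, 1.00) = 1.00
P ↔ Q = 1 − |0.34 − 0.44| = 1 − 0.10 = 0.90
P ⊕ (P ↔ Q) = min(1, 0.34 + 0.90) = min(1, 1.24) = 1.00
(P ⊕ (P ↔ Q)) ↔ P = 1 − |1.00 − 0.34| = 1 − 0.66 = 0.34
Q → ((P ⊕ (P ↔ Q)) ↔ P) = min(1, 1 − 0.44 + 0.34) = min(1, 0.90) = 0.90
~(Q → ((P ⊕ (P ↔ Q)) ↔ P)) = 1 − 0.90 = 0.10
P → P = min(1, 1 − 0.34 + 0.34) = min(1, 1.00) = 1.00
~(P → P) = 1 − 1.00 = 0.00
~~(P → P) = 1 − 0.00 = 1.00
~(Q → ((P ⊕ (P ↔ Q)) ↔ P)) → ~~(P → P) = min(1, 1 − 0.10 + 1.00) = min(1, 1.90) = 1.00
(Q → Q) ⊕ (~(Q → ((P ⊕ (P ↔ Q)) ↔ P)) → ~~(P → P)) = min(1, 1.00 + 1.00) = min(1, 2.00) = 1.00
((Q → Q) ⊕ (~(Q → ((P ⊕ (P ↔ Q)) ↔ P)) → ~~(P → P))) → Q = min(1, 1 − 1.00 + 0.44) = min(1, 0.44) = 0.44

0.44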